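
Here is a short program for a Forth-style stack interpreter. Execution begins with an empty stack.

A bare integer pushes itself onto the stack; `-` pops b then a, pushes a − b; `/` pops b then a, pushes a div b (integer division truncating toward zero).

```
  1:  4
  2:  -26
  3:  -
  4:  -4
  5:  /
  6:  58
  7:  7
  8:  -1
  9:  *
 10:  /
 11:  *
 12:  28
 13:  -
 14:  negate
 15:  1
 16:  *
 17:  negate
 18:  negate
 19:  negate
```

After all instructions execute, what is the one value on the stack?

4       [4]
-26     [4, -26]
-       [30]
-4      [30, -4]
/       [-7]
58      [-7, 58]
7       [-7, 58, 7]
-1      [-7, 58, 7, -1]
*       [-7, 58, -7]
/       [-7, -8]
*       [56]
28      [56, 28]
-       [28]
negate  [-28]
1       [-28, 1]
*       [-28]
negate  [28]
negate  [-28]
negate  [28]

28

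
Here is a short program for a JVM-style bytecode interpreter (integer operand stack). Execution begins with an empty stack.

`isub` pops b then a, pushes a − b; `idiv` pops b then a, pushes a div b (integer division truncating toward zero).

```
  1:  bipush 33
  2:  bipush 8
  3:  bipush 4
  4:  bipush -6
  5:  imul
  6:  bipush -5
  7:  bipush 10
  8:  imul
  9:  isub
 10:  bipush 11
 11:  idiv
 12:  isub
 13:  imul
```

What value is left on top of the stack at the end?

198

bipush 33  [33]
bipush 8   [33, 8]
bipush 4   [33, 8, 4]
bipush -6  [33, 8, 4, -6]
imul       [33, 8, -24]
bipush -5  [33, 8, -24, -5]
bipush 10  [33, 8, -24, -5, 10]
imul       [33, 8, -24, -50]
isub       [33, 8, 26]
bipush 11  [33, 8, 26, 11]
idiv       [33, 8, 2]
isub       [33, 6]
imul       [198]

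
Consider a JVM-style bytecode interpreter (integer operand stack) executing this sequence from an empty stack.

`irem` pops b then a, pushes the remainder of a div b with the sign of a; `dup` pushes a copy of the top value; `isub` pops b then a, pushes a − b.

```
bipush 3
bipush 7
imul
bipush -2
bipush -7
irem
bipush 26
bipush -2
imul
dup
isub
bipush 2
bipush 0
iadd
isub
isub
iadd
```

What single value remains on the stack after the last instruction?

bipush 3  → [3]
bipush 7  → [3, 7]
imul      → [21]
bipush -2 → [21, -2]
bipush -7 → [21, -2, -7]
irem      → [21, -2]
bipush 26 → [21, -2, 26]
bipush -2 → [21, -2, 26, -2]
imul      → [21, -2, -52]
dup       → [21, -2, -52, -52]
isub      → [21, -2, 0]
bipush 2  → [21, -2, 0, 2]
bipush 0  → [21, -2, 0, 2, 0]
iadd      → [21, -2, 0, 2]
isub      → [21, -2, -2]
isub      → [21, 0]
iadd      → [21]

21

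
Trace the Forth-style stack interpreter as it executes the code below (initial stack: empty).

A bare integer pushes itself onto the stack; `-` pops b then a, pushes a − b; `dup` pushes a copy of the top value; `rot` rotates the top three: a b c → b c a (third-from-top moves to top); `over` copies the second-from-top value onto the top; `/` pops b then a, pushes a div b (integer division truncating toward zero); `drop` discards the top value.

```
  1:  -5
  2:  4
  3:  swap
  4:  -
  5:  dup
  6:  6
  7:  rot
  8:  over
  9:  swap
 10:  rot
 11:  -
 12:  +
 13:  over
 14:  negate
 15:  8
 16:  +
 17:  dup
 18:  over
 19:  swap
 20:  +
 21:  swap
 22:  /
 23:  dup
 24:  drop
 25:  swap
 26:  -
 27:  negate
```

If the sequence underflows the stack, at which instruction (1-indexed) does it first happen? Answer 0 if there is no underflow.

0

-5     -> -5
4      -> -5 4
swap   -> 4 -5
-      -> 9
dup    -> 9 9
6      -> 9 9 6
rot    -> 9 6 9
over   -> 9 6 9 6
swap   -> 9 6 6 9
rot    -> 9 6 9 6
-      -> 9 6 3
+      -> 9 9
over   -> 9 9 9
negate -> 9 9 -9
8      -> 9 9 -9 8
+      -> 9 9 -1
dup    -> 9 9 -1 -1
over   -> 9 9 -1 -1 -1
swap   -> 9 9 -1 -1 -1
+      -> 9 9 -1 -2
swap   -> 9 9 -2 -1
/      -> 9 9 2
dup    -> 9 9 2 2
drop   -> 9 9 2
swap   -> 9 2 9
-      -> 9 -7
negate -> 9 7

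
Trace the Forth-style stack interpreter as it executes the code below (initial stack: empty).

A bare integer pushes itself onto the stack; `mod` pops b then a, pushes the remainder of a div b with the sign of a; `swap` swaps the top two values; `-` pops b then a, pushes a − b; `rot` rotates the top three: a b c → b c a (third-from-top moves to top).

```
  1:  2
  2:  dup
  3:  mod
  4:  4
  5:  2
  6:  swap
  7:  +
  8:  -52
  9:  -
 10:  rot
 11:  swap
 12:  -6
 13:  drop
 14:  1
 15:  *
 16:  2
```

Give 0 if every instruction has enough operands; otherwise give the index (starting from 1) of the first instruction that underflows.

2    : [2]
dup  : [2, 2]
mod  : [0]
4    : [0, 4]
2    : [0, 4, 2]
swap : [0, 2, 4]
+    : [0, 6]
-52  : [0, 6, -52]
-    : [0, 58]
rot  — needs 3 operands, stack has 2 → underflow

10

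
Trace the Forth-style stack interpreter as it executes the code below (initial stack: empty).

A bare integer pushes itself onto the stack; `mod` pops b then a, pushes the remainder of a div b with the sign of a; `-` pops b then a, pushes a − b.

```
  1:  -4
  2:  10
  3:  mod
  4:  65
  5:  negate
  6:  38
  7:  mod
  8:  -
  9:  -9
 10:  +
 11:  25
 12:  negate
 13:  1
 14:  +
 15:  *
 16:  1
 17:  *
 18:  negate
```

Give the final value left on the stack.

-4      -4
10      -4 10
mod     -4
65      -4 65
negate  -4 -65
38      -4 -65 38
mod     -4 -27
-       23
-9      23 -9
+       14
25      14 25
negate  14 -25
1       14 -25 1
+       14 -24
*       -336
1       -336 1
*       -336
negate  336

336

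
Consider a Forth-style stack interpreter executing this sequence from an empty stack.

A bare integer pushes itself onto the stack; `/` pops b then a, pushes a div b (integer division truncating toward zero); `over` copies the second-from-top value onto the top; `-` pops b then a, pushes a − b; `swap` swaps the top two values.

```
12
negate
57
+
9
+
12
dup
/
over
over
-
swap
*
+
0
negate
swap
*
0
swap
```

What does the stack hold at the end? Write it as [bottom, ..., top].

12     -> [12]
negate -> [-12]
57     -> [-12, 57]
+      -> [45]
9      -> [45, 9]
+      -> [54]
12     -> [54, 12]
dup    -> [54, 12, 12]
/      -> [54, 1]
over   -> [54, 1, 54]
over   -> [54, 1, 54, 1]
-      -> [54, 1, 53]
swap   -> [54, 53, 1]
*      -> [54, 53]
+      -> [107]
0      -> [107, 0]
negate -> [107, 0]
swap   -> [0, 107]
*      -> [0]
0      -> [0, 0]
swap   -> [0, 0]

[0, 0]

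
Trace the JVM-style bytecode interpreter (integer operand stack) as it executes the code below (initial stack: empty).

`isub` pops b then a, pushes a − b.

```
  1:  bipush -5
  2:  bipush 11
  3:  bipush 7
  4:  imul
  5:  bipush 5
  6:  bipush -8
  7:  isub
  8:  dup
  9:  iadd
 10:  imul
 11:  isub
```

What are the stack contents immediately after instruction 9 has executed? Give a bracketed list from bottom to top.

bipush -5 : -5
bipush 11 : -5 11
bipush 7  : -5 11 7
imul      : -5 77
bipush 5  : -5 77 5
bipush -8 : -5 77 5 -8
isub      : -5 77 13
dup       : -5 77 13 13
iadd      : -5 77 26

[-5, 77, 26]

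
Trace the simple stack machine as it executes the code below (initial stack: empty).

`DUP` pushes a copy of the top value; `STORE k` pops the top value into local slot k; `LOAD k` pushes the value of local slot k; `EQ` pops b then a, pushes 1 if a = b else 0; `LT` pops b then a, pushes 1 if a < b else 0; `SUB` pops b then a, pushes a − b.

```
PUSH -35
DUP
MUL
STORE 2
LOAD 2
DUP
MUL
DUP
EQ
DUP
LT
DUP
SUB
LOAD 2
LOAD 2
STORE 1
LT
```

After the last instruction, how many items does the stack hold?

PUSH -35 -> [-35]
DUP      -> [-35, -35]
MUL      -> [1225]
STORE 2  -> []
LOAD 2   -> [1225]
DUP      -> [1225, 1225]
MUL      -> [1500625]
DUP      -> [1500625, 1500625]
EQ       -> [1]
DUP      -> [1, 1]
LT       -> [0]
DUP      -> [0, 0]
SUB      -> [0]
LOAD 2   -> [0, 1225]
LOAD 2   -> [0, 1225, 1225]
STORE 1  -> [0, 1225]
LT       -> [1]

1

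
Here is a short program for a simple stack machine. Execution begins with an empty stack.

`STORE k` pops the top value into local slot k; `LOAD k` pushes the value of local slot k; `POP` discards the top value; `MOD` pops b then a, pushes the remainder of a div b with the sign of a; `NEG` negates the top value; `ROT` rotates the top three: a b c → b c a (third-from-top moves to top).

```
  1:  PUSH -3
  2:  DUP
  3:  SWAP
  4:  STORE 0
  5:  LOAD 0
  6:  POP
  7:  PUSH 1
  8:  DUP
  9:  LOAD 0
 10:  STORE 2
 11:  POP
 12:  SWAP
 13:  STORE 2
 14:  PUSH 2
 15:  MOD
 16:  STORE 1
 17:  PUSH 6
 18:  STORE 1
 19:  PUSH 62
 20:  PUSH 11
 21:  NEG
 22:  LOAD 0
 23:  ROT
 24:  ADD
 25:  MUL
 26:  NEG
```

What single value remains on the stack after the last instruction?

649

PUSH -3 → -3
DUP     → -3 -3
SWAP    → -3 -3
STORE 0 → -3
LOAD 0  → -3 -3
POP     → -3
PUSH 1  → -3 1
DUP     → -3 1 1
LOAD 0  → -3 1 1 -3
STORE 2 → -3 1 1
POP     → -3 1
SWAP    → 1 -3
STORE 2 → 1
PUSH 2  → 1 2
MOD     → 1
STORE 1 → (empty)
PUSH 6  → 6
STORE 1 → (empty)
PUSH 62 → 62
PUSH 11 → 62 11
NEG     → 62 -11
LOAD 0  → 62 -11 -3
ROT     → -11 -3 62
ADD     → -11 59
MUL     → -649
NEG     → 649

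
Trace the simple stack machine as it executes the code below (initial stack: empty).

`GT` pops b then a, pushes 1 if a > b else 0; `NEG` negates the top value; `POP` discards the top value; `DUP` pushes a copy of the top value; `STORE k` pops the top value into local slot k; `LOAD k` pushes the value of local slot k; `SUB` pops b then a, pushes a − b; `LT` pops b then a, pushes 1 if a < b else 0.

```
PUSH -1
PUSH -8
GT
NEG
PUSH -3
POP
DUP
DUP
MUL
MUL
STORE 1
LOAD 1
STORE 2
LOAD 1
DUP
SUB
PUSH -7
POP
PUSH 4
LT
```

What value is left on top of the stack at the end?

1

PUSH -1 → [-1]
PUSH -8 → [-1, -8]
GT      → [1]
NEG     → [-1]
PUSH -3 → [-1, -3]
POP     → [-1]
DUP     → [-1, -1]
DUP     → [-1, -1, -1]
MUL     → [-1, 1]
MUL     → [-1]
STORE 1 → []
LOAD 1  → [-1]
STORE 2 → []
LOAD 1  → [-1]
DUP     → [-1, -1]
SUB     → [0]
PUSH -7 → [0, -7]
POP     → [0]
PUSH 4  → [0, 4]
LT      → [1]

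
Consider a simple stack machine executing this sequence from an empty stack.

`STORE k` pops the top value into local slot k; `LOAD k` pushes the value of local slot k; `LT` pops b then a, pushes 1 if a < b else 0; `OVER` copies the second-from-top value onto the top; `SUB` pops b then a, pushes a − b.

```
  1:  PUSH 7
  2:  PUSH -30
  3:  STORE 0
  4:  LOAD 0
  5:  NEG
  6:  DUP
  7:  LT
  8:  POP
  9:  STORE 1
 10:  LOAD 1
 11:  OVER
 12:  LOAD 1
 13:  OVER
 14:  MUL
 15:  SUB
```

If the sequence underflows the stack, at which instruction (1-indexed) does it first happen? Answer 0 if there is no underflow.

PUSH 7   : 7
PUSH -30 : 7 -30
STORE 0  : 7
LOAD 0   : 7 -30
NEG      : 7 30
DUP      : 7 30 30
LT       : 7 0
POP      : 7
STORE 1  : (empty)
LOAD 1   : 7
OVER  — needs 2 operands, stack has 1 → underflow

11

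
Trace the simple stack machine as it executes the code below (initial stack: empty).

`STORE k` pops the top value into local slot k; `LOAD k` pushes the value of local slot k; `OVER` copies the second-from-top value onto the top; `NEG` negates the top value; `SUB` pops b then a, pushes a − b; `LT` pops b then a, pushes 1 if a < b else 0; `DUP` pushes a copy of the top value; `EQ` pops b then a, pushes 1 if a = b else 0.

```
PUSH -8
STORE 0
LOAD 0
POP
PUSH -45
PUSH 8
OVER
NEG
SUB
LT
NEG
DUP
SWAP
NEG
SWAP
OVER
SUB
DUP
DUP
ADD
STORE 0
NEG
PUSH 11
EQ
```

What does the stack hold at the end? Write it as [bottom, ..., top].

[1, 0]

PUSH -8  -> -8
STORE 0  -> (empty)
LOAD 0   -> -8
POP      -> (empty)
PUSH -45 -> -45
PUSH 8   -> -45 8
OVER     -> -45 8 -45
NEG      -> -45 8 45
SUB      -> -45 -37
LT       -> 1
NEG      -> -1
DUP      -> -1 -1
SWAP     -> -1 -1
NEG      -> -1 1
SWAP     -> 1 -1
OVER     -> 1 -1 1
SUB      -> 1 -2
DUP      -> 1 -2 -2
DUP      -> 1 -2 -2 -2
ADD      -> 1 -2 -4
STORE 0  -> 1 -2
NEG      -> 1 2
PUSH 11  -> 1 2 11
EQ       -> 1 0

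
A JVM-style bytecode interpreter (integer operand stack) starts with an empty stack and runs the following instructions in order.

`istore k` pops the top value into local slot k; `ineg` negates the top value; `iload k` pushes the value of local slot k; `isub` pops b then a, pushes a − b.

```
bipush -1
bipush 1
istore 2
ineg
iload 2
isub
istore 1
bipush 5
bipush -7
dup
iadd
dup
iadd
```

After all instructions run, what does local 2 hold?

1

bipush -1 : [-1]
bipush 1  : [-1, 1]
istore 2  : [-1]
ineg      : [1]
iload 2   : [1, 1]
isub      : [0]
istore 1  : []
bipush 5  : [5]
bipush -7 : [5, -7]
dup       : [5, -7, -7]
iadd      : [5, -14]
dup       : [5, -14, -14]
iadd      : [5, -28]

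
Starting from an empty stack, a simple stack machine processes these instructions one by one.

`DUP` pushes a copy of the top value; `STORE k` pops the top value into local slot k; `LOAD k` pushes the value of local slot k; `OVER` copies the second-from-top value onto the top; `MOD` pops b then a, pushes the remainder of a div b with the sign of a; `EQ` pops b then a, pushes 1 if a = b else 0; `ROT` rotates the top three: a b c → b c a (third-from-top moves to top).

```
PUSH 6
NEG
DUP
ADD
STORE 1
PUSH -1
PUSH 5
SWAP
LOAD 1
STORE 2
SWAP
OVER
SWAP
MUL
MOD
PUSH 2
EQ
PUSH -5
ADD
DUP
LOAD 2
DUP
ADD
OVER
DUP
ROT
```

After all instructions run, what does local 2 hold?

-12

PUSH 6   [6]
NEG      [-6]
DUP      [-6, -6]
ADD      [-12]
STORE 1  []
PUSH -1  [-1]
PUSH 5   [-1, 5]
SWAP     [5, -1]
LOAD 1   [5, -1, -12]
STORE 2  [5, -1]
SWAP     [-1, 5]
OVER     [-1, 5, -1]
SWAP     [-1, -1, 5]
MUL      [-1, -5]
MOD      [-1]
PUSH 2   [-1, 2]
EQ       [0]
PUSH -5  [0, -5]
ADD      [-5]
DUP      [-5, -5]
LOAD 2   [-5, -5, -12]
DUP      [-5, -5, -12, -12]
ADD      [-5, -5, -24]
OVER     [-5, -5, -24, -5]
DUP      [-5, -5, -24, -5, -5]
ROT      [-5, -5, -5, -5, -24]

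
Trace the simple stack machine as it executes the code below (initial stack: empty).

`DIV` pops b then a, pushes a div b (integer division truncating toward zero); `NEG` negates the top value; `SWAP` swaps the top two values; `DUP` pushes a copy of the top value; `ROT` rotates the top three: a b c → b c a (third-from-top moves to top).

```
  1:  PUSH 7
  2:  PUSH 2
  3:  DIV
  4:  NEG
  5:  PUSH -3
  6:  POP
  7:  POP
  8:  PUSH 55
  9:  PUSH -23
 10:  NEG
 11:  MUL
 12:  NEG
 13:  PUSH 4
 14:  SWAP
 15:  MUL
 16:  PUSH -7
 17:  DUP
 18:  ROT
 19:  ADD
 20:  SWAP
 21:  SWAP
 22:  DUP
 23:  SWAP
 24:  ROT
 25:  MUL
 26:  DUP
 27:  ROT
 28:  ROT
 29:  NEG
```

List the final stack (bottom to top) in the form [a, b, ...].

[35469, -5067, -35469]

PUSH 7   : 7
PUSH 2   : 7 2
DIV      : 3
NEG      : -3
PUSH -3  : -3 -3
POP      : -3
POP      : (empty)
PUSH 55  : 55
PUSH -23 : 55 -23
NEG      : 55 23
MUL      : 1265
NEG      : -1265
PUSH 4   : -1265 4
SWAP     : 4 -1265
MUL      : -5060
PUSH -7  : -5060 -7
DUP      : -5060 -7 -7
ROT      : -7 -7 -5060
ADD      : -7 -5067
SWAP     : -5067 -7
SWAP     : -7 -5067
DUP      : -7 -5067 -5067
SWAP     : -7 -5067 -5067
ROT      : -5067 -5067 -7
MUL      : -5067 35469
DUP      : -5067 35469 35469
ROT      : 35469 35469 -5067
ROT      : 35469 -5067 35469
NEG      : 35469 -5067 -35469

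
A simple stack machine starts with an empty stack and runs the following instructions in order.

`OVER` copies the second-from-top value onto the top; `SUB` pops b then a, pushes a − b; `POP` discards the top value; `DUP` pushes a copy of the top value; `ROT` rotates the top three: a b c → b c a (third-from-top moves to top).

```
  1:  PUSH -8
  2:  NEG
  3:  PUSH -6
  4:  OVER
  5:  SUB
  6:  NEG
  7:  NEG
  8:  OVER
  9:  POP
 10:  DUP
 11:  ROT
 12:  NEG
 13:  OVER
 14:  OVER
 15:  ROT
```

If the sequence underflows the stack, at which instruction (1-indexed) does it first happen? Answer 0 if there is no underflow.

PUSH -8 → [-8]
NEG     → [8]
PUSH -6 → [8, -6]
OVER    → [8, -6, 8]
SUB     → [8, -14]
NEG     → [8, 14]
NEG     → [8, -14]
OVER    → [8, -14, 8]
POP     → [8, -14]
DUP     → [8, -14, -14]
ROT     → [-14, -14, 8]
NEG     → [-14, -14, -8]
OVER    → [-14, -14, -8, -14]
OVER    → [-14, -14, -8, -14, -8]
ROT     → [-14, -14, -14, -8, -8]

0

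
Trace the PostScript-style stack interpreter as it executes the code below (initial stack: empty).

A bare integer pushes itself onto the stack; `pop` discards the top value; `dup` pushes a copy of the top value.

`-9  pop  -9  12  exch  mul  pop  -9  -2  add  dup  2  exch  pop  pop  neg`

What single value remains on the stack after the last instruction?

11

-9   : -9
pop  : (empty)
-9   : -9
12   : -9 12
exch : 12 -9
mul  : -108
pop  : (empty)
-9   : -9
-2   : -9 -2
add  : -11
dup  : -11 -11
2    : -11 -11 2
exch : -11 2 -11
pop  : -11 2
pop  : -11
neg  : 11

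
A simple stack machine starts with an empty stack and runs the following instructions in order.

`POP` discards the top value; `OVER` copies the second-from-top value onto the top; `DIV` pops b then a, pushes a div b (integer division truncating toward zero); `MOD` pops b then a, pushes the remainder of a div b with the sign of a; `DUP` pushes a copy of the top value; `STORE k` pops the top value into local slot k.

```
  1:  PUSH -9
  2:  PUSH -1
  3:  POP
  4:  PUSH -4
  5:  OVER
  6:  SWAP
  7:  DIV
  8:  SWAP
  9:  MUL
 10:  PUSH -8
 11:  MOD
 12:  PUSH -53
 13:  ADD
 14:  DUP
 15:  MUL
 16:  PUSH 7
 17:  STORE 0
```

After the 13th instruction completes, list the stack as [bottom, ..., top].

PUSH -9   -9
PUSH -1   -9 -1
POP       -9
PUSH -4   -9 -4
OVER      -9 -4 -9
SWAP      -9 -9 -4
DIV       -9 2
SWAP      2 -9
MUL       -18
PUSH -8   -18 -8
MOD       -2
PUSH -53  -2 -53
ADD       -55

[-55]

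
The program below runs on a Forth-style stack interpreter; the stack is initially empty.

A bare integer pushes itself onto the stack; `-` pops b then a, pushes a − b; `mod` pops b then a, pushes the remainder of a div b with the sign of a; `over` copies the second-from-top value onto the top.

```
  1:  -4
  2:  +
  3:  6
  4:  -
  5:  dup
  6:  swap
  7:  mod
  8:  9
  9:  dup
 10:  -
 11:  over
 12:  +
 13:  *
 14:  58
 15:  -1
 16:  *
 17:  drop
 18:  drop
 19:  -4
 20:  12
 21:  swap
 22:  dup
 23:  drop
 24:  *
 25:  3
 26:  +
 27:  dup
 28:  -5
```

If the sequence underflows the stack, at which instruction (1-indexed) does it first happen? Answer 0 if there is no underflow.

2

-4 → [-4]
+  — needs 2 operands, stack has 1 → underflow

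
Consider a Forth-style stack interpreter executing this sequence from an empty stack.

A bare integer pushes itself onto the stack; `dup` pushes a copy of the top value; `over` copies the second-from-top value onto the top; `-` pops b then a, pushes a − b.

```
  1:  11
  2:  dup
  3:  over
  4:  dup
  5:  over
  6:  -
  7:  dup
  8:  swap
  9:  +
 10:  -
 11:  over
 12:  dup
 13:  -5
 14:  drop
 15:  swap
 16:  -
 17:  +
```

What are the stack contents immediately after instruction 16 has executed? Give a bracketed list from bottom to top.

11   -> 11
dup  -> 11 11
over -> 11 11 11
dup  -> 11 11 11 11
over -> 11 11 11 11 11
-    -> 11 11 11 0
dup  -> 11 11 11 0 0
swap -> 11 11 11 0 0
+    -> 11 11 11 0
-    -> 11 11 11
over -> 11 11 11 11
dup  -> 11 11 11 11 11
-5   -> 11 11 11 11 11 -5
drop -> 11 11 11 11 11
swap -> 11 11 11 11 11
-    -> 11 11 11 0

[11, 11, 11, 0]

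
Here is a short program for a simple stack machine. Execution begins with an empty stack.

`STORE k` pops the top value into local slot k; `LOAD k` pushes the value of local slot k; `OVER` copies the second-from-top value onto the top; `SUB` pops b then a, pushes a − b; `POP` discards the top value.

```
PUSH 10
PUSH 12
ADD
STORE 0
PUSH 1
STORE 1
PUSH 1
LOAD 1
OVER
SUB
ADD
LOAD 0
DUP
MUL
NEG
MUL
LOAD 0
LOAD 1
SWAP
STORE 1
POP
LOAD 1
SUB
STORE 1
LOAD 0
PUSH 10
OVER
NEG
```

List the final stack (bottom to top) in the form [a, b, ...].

PUSH 10 → 10
PUSH 12 → 10 12
ADD     → 22
STORE 0 → (empty)
PUSH 1  → 1
STORE 1 → (empty)
PUSH 1  → 1
LOAD 1  → 1 1
OVER    → 1 1 1
SUB     → 1 0
ADD     → 1
LOAD 0  → 1 22
DUP     → 1 22 22
MUL     → 1 484
NEG     → 1 -484
MUL     → -484
LOAD 0  → -484 22
LOAD 1  → -484 22 1
SWAP    → -484 1 22
STORE 1 → -484 1
POP     → -484
LOAD 1  → -484 22
SUB     → -506
STORE 1 → (empty)
LOAD 0  → 22
PUSH 10 → 22 10
OVER    → 22 10 22
NEG     → 22 10 -22

[22, 10, -22]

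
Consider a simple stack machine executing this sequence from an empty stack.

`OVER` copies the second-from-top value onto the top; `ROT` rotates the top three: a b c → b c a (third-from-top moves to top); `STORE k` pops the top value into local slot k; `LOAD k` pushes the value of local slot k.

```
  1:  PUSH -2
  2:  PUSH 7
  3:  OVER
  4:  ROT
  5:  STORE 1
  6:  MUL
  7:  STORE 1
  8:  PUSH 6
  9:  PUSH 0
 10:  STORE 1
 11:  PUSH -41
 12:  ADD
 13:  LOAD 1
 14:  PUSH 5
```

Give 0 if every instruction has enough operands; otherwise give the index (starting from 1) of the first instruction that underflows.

0

PUSH -2  : -2
PUSH 7   : -2 7
OVER     : -2 7 -2
ROT      : 7 -2 -2
STORE 1  : 7 -2
MUL      : -14
STORE 1  : (empty)
PUSH 6   : 6
PUSH 0   : 6 0
STORE 1  : 6
PUSH -41 : 6 -41
ADD      : -35
LOAD 1   : -35 0
PUSH 5   : -35 0 5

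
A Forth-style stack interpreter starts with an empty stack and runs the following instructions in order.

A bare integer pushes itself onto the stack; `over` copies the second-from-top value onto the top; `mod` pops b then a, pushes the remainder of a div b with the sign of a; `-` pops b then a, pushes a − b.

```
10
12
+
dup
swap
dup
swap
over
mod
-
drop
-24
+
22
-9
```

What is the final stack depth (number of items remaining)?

10   → 10
12   → 10 12
+    → 22
dup  → 22 22
swap → 22 22
dup  → 22 22 22
swap → 22 22 22
over → 22 22 22 22
mod  → 22 22 0
-    → 22 22
drop → 22
-24  → 22 -24
+    → -2
22   → -2 22
-9   → -2 22 -9

3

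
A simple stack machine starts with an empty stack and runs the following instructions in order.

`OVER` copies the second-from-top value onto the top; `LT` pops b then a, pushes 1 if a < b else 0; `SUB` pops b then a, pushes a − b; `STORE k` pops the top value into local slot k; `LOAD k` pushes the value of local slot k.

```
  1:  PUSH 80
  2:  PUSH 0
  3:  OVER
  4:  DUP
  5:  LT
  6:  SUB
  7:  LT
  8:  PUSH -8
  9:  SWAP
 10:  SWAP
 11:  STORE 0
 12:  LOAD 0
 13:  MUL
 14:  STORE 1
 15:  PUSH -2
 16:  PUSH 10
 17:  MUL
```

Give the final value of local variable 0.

PUSH 80 -> [80]
PUSH 0  -> [80, 0]
OVER    -> [80, 0, 80]
DUP     -> [80, 0, 80, 80]
LT      -> [80, 0, 0]
SUB     -> [80, 0]
LT      -> [0]
PUSH -8 -> [0, -8]
SWAP    -> [-8, 0]
SWAP    -> [0, -8]
STORE 0 -> [0]
LOAD 0  -> [0, -8]
MUL     -> [0]
STORE 1 -> []
PUSH -2 -> [-2]
PUSH 10 -> [-2, 10]
MUL     -> [-20]

-8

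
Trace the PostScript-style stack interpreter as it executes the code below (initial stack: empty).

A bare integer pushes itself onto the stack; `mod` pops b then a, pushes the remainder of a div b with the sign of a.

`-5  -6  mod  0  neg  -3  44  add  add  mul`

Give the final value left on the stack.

-205

-5  -> [-5]
-6  -> [-5, -6]
mod -> [-5]
0   -> [-5, 0]
neg -> [-5, 0]
-3  -> [-5, 0, -3]
44  -> [-5, 0, -3, 44]
add -> [-5, 0, 41]
add -> [-5, 41]
mul -> [-205]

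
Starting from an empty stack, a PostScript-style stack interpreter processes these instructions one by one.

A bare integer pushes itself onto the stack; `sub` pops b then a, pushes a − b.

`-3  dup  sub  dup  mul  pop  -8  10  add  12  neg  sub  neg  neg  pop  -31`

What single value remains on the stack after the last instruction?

-31

-3  → [-3]
dup → [-3, -3]
sub → [0]
dup → [0, 0]
mul → [0]
pop → []
-8  → [-8]
10  → [-8, 10]
add → [2]
12  → [2, 12]
neg → [2, -12]
sub → [14]
neg → [-14]
neg → [14]
pop → []
-31 → [-31]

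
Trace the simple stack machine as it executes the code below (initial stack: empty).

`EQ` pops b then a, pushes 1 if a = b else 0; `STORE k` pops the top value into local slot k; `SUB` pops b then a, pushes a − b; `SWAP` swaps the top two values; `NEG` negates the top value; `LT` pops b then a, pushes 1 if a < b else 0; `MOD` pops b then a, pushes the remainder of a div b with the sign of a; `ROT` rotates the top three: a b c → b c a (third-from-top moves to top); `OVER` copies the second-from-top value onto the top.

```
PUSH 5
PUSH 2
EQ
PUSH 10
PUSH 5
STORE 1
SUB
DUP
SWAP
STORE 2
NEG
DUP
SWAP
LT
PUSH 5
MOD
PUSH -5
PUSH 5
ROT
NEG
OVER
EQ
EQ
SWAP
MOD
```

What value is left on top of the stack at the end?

0

PUSH 5   5
PUSH 2   5 2
EQ       0
PUSH 10  0 10
PUSH 5   0 10 5
STORE 1  0 10
SUB      -10
DUP      -10 -10
SWAP     -10 -10
STORE 2  -10
NEG      10
DUP      10 10
SWAP     10 10
LT       0
PUSH 5   0 5
MOD      0
PUSH -5  0 -5
PUSH 5   0 -5 5
ROT      -5 5 0
NEG      -5 5 0
OVER     -5 5 0 5
EQ       -5 5 0
EQ       -5 0
SWAP     0 -5
MOD      0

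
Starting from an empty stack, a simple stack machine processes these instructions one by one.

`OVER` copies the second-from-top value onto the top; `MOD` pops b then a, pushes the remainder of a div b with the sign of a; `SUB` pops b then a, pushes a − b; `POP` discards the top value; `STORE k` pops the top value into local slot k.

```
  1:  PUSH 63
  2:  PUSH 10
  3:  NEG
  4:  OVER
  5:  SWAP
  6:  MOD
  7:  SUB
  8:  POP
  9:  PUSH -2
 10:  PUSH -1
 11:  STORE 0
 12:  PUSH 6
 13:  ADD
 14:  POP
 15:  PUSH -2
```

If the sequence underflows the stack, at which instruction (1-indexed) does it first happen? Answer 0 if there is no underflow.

PUSH 63  [63]
PUSH 10  [63, 10]
NEG      [63, -10]
OVER     [63, -10, 63]
SWAP     [63, 63, -10]
MOD      [63, 3]
SUB      [60]
POP      []
PUSH -2  [-2]
PUSH -1  [-2, -1]
STORE 0  [-2]
PUSH 6   [-2, 6]
ADD      [4]
POP      []
PUSH -2  [-2]

0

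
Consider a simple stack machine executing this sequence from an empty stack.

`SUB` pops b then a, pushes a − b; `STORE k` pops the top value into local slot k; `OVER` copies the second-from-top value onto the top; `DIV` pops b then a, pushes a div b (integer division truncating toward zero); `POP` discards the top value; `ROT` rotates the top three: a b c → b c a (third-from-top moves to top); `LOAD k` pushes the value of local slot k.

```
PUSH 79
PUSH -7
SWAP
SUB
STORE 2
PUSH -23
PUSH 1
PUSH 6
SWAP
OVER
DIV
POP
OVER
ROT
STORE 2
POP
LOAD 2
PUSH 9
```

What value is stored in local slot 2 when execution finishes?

PUSH 79  → 79
PUSH -7  → 79 -7
SWAP     → -7 79
SUB      → -86
STORE 2  → (empty)
PUSH -23 → -23
PUSH 1   → -23 1
PUSH 6   → -23 1 6
SWAP     → -23 6 1
OVER     → -23 6 1 6
DIV      → -23 6 0
POP      → -23 6
OVER     → -23 6 -23
ROT      → 6 -23 -23
STORE 2  → 6 -23
POP      → 6
LOAD 2   → 6 -23
PUSH 9   → 6 -23 9

-23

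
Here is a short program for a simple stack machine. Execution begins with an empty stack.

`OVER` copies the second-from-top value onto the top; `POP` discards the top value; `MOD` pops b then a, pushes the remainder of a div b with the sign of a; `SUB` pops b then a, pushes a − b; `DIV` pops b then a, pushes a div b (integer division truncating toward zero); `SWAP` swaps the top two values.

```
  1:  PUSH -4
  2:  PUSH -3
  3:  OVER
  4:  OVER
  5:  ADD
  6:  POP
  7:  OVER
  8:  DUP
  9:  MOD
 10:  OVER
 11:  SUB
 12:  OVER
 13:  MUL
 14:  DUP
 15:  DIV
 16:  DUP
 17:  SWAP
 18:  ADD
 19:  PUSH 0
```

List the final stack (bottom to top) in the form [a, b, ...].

[-4, -3, 2, 0]

PUSH -4  -4
PUSH -3  -4 -3
OVER     -4 -3 -4
OVER     -4 -3 -4 -3
ADD      -4 -3 -7
POP      -4 -3
OVER     -4 -3 -4
DUP      -4 -3 -4 -4
MOD      -4 -3 0
OVER     -4 -3 0 -3
SUB      -4 -3 3
OVER     -4 -3 3 -3
MUL      -4 -3 -9
DUP      -4 -3 -9 -9
DIV      -4 -3 1
DUP      -4 -3 1 1
SWAP     -4 -3 1 1
ADD      -4 -3 2
PUSH 0   -4 -3 2 0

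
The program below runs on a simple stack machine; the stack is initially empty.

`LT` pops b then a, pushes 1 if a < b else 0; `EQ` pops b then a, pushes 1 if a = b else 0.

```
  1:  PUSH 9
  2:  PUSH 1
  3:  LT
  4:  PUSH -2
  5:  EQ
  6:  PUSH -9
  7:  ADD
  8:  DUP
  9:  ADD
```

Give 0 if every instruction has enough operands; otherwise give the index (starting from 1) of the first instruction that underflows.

0

PUSH 9  → 9
PUSH 1  → 9 1
LT      → 0
PUSH -2 → 0 -2
EQ      → 0
PUSH -9 → 0 -9
ADD     → -9
DUP     → -9 -9
ADD     → -18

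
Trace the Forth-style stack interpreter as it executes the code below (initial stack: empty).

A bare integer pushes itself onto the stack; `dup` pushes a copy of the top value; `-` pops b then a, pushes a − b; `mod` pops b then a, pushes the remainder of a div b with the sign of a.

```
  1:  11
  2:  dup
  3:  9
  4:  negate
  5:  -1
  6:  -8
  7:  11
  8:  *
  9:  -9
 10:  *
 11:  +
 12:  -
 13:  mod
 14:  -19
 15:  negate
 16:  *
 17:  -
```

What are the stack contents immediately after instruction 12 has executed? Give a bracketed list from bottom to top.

11      [11]
dup     [11, 11]
9       [11, 11, 9]
negate  [11, 11, -9]
-1      [11, 11, -9, -1]
-8      [11, 11, -9, -1, -8]
11      [11, 11, -9, -1, -8, 11]
*       [11, 11, -9, -1, -88]
-9      [11, 11, -9, -1, -88, -9]
*       [11, 11, -9, -1, 792]
+       [11, 11, -9, 791]
-       [11, 11, -800]

[11, 11, -800]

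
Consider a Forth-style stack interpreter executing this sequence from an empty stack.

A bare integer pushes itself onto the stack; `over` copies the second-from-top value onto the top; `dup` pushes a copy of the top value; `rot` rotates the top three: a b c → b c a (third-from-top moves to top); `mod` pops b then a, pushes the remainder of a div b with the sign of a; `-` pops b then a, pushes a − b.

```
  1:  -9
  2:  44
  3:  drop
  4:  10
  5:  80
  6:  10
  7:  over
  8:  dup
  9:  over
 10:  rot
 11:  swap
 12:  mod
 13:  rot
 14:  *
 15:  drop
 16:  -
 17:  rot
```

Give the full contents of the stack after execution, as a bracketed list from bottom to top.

-9   : [-9]
44   : [-9, 44]
drop : [-9]
10   : [-9, 10]
80   : [-9, 10, 80]
10   : [-9, 10, 80, 10]
over : [-9, 10, 80, 10, 80]
dup  : [-9, 10, 80, 10, 80, 80]
over : [-9, 10, 80, 10, 80, 80, 80]
rot  : [-9, 10, 80, 10, 80, 80, 80]
swap : [-9, 10, 80, 10, 80, 80, 80]
mod  : [-9, 10, 80, 10, 80, 0]
rot  : [-9, 10, 80, 80, 0, 10]
*    : [-9, 10, 80, 80, 0]
drop : [-9, 10, 80, 80]
-    : [-9, 10, 0]
rot  : [10, 0, -9]

[10, 0, -9]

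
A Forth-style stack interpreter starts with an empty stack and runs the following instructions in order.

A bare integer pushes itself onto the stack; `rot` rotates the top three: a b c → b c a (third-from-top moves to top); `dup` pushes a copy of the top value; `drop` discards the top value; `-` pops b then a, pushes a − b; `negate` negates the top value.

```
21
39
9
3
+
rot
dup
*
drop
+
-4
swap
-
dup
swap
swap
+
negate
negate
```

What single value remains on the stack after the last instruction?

-110

21     -> [21]
39     -> [21, 39]
9      -> [21, 39, 9]
3      -> [21, 39, 9, 3]
+      -> [21, 39, 12]
rot    -> [39, 12, 21]
dup    -> [39, 12, 21, 21]
*      -> [39, 12, 441]
drop   -> [39, 12]
+      -> [51]
-4     -> [51, -4]
swap   -> [-4, 51]
-      -> [-55]
dup    -> [-55, -55]
swap   -> [-55, -55]
swap   -> [-55, -55]
+      -> [-110]
negate -> [110]
negate -> [-110]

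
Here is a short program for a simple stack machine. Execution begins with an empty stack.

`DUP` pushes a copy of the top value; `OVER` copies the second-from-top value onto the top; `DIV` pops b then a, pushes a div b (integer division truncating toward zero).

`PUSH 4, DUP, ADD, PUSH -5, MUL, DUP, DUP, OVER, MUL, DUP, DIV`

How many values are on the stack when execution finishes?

3

PUSH 4  : [4]
DUP     : [4, 4]
ADD     : [8]
PUSH -5 : [8, -5]
MUL     : [-40]
DUP     : [-40, -40]
DUP     : [-40, -40, -40]
OVER    : [-40, -40, -40, -40]
MUL     : [-40, -40, 1600]
DUP     : [-40, -40, 1600, 1600]
DIV     : [-40, -40, 1]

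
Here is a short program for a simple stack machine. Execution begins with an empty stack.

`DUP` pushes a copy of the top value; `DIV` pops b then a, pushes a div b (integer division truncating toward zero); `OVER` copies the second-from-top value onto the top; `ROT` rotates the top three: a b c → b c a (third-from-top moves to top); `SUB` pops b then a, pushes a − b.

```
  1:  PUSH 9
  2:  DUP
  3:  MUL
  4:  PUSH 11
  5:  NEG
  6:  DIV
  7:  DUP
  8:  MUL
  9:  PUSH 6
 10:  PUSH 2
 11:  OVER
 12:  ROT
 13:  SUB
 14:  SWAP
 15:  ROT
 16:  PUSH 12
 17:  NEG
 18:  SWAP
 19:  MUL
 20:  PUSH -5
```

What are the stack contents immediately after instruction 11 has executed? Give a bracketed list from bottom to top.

[49, 6, 2, 6]

PUSH 9  -> 9
DUP     -> 9 9
MUL     -> 81
PUSH 11 -> 81 11
NEG     -> 81 -11
DIV     -> -7
DUP     -> -7 -7
MUL     -> 49
PUSH 6  -> 49 6
PUSH 2  -> 49 6 2
OVER    -> 49 6 2 6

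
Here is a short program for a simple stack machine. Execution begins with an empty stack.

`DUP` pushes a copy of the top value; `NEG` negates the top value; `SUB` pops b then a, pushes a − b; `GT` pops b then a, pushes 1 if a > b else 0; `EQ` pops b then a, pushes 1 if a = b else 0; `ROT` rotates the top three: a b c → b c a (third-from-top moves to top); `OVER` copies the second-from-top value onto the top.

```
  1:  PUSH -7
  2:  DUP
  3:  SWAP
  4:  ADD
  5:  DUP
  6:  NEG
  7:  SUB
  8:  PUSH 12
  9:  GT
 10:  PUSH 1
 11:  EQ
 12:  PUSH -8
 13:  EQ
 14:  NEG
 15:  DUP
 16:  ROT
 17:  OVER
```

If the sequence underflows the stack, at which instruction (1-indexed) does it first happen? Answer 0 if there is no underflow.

16

PUSH -7 → [-7]
DUP     → [-7, -7]
SWAP    → [-7, -7]
ADD     → [-14]
DUP     → [-14, -14]
NEG     → [-14, 14]
SUB     → [-28]
PUSH 12 → [-28, 12]
GT      → [0]
PUSH 1  → [0, 1]
EQ      → [0]
PUSH -8 → [0, -8]
EQ      → [0]
NEG     → [0]
DUP     → [0, 0]
ROT  — needs 3 operands, stack has 2 → underflow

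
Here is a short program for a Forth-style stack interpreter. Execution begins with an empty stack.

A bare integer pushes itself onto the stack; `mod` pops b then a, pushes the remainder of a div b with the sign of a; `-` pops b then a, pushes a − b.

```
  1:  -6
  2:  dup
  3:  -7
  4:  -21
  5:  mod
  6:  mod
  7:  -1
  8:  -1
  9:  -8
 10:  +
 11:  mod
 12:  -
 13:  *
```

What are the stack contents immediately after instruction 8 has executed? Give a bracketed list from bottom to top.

[-6, -6, -1, -1]

-6  → -6
dup → -6 -6
-7  → -6 -6 -7
-21 → -6 -6 -7 -21
mod → -6 -6 -7
mod → -6 -6
-1  → -6 -6 -1
-1  → -6 -6 -1 -1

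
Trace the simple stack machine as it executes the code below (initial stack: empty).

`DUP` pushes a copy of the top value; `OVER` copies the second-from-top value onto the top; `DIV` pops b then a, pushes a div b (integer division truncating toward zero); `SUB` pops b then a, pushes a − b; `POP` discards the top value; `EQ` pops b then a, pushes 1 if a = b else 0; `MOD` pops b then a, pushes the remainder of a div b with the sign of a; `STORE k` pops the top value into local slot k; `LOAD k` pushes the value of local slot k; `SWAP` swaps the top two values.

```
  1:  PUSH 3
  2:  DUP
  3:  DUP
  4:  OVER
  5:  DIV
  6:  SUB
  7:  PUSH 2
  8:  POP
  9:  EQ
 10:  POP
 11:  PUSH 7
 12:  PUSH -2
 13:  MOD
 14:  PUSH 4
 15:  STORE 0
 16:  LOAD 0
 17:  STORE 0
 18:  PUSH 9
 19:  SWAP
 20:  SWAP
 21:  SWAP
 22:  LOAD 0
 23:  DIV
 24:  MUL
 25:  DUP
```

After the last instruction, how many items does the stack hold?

PUSH 3  -> 3
DUP     -> 3 3
DUP     -> 3 3 3
OVER    -> 3 3 3 3
DIV     -> 3 3 1
SUB     -> 3 2
PUSH 2  -> 3 2 2
POP     -> 3 2
EQ      -> 0
POP     -> (empty)
PUSH 7  -> 7
PUSH -2 -> 7 -2
MOD     -> 1
PUSH 4  -> 1 4
STORE 0 -> 1
LOAD 0  -> 1 4
STORE 0 -> 1
PUSH 9  -> 1 9
SWAP    -> 9 1
SWAP    -> 1 9
SWAP    -> 9 1
LOAD 0  -> 9 1 4
DIV     -> 9 0
MUL     -> 0
DUP     -> 0 0

2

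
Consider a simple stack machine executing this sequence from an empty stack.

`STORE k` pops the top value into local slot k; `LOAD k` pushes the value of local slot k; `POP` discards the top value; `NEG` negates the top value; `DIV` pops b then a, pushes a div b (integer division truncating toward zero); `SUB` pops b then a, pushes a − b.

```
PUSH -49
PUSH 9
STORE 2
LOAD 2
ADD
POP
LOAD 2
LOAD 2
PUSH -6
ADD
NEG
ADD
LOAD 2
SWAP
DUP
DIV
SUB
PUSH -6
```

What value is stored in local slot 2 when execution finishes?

PUSH -49 → -49
PUSH 9   → -49 9
STORE 2  → -49
LOAD 2   → -49 9
ADD      → -40
POP      → (empty)
LOAD 2   → 9
LOAD 2   → 9 9
PUSH -6  → 9 9 -6
ADD      → 9 3
NEG      → 9 -3
ADD      → 6
LOAD 2   → 6 9
SWAP     → 9 6
DUP      → 9 6 6
DIV      → 9 1
SUB      → 8
PUSH -6  → 8 -6

9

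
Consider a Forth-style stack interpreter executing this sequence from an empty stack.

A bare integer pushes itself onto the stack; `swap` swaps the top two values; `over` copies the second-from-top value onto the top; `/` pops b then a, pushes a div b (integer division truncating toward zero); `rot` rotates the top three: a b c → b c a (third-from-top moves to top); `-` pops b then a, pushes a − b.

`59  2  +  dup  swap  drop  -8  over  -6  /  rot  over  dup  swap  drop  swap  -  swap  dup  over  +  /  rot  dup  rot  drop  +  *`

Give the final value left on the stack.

1136

59   -> 59
2    -> 59 2
+    -> 61
dup  -> 61 61
swap -> 61 61
drop -> 61
-8   -> 61 -8
over -> 61 -8 61
-6   -> 61 -8 61 -6
/    -> 61 -8 -10
rot  -> -8 -10 61
over -> -8 -10 61 -10
dup  -> -8 -10 61 -10 -10
swap -> -8 -10 61 -10 -10
drop -> -8 -10 61 -10
swap -> -8 -10 -10 61
-    -> -8 -10 -71
swap -> -8 -71 -10
dup  -> -8 -71 -10 -10
over -> -8 -71 -10 -10 -10
+    -> -8 -71 -10 -20
/    -> -8 -71 0
rot  -> -71 0 -8
dup  -> -71 0 -8 -8
rot  -> -71 -8 -8 0
drop -> -71 -8 -8
+    -> -71 -16
*    -> 1136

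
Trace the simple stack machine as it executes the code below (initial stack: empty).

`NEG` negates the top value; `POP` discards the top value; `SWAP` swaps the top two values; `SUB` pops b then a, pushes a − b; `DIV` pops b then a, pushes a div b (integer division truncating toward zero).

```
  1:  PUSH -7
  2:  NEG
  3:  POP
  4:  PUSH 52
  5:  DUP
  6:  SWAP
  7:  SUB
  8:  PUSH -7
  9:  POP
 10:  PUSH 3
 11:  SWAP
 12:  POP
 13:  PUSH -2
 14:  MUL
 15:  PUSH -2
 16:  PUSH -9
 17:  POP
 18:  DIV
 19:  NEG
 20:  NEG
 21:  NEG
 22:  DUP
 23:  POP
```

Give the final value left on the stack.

PUSH -7 : [-7]
NEG     : [7]
POP     : []
PUSH 52 : [52]
DUP     : [52, 52]
SWAP    : [52, 52]
SUB     : [0]
PUSH -7 : [0, -7]
POP     : [0]
PUSH 3  : [0, 3]
SWAP    : [3, 0]
POP     : [3]
PUSH -2 : [3, -2]
MUL     : [-6]
PUSH -2 : [-6, -2]
PUSH -9 : [-6, -2, -9]
POP     : [-6, -2]
DIV     : [3]
NEG     : [-3]
NEG     : [3]
NEG     : [-3]
DUP     : [-3, -3]
POP     : [-3]

-3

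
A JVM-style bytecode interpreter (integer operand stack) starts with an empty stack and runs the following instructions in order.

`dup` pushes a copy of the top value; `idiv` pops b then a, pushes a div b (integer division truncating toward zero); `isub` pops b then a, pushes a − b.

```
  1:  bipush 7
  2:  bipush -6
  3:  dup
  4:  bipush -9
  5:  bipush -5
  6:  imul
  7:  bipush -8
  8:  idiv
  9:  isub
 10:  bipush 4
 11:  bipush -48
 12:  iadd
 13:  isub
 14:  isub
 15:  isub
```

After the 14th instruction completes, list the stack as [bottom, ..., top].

[7, -49]

bipush 7   -> [7]
bipush -6  -> [7, -6]
dup        -> [7, -6, -6]
bipush -9  -> [7, -6, -6, -9]
bipush -5  -> [7, -6, -6, -9, -5]
imul       -> [7, -6, -6, 45]
bipush -8  -> [7, -6, -6, 45, -8]
idiv       -> [7, -6, -6, -5]
isub       -> [7, -6, -1]
bipush 4   -> [7, -6, -1, 4]
bipush -48 -> [7, -6, -1, 4, -48]
iadd       -> [7, -6, -1, -44]
isub       -> [7, -6, 43]
isub       -> [7, -49]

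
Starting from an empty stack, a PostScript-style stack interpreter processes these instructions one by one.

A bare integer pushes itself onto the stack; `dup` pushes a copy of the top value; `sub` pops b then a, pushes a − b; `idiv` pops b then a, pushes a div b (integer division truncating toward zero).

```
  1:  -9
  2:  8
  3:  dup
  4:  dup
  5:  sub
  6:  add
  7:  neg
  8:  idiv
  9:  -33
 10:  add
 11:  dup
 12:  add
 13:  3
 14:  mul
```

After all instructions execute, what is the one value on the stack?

-192

-9    -9
8     -9 8
dup   -9 8 8
dup   -9 8 8 8
sub   -9 8 0
add   -9 8
neg   -9 -8
idiv  1
-33   1 -33
add   -32
dup   -32 -32
add   -64
3     -64 3
mul   -192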